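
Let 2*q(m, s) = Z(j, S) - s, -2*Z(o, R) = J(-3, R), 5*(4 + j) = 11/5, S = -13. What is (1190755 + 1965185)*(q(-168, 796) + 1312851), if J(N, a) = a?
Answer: 4142033177625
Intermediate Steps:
j = -89/25 (j = -4 + (11/5)/5 = -4 + (11*(⅕))/5 = -4 + (⅕)*(11/5) = -4 + 11/25 = -89/25 ≈ -3.5600)
Z(o, R) = -R/2
q(m, s) = 13/4 - s/2 (q(m, s) = (-½*(-13) - s)/2 = (13/2 - s)/2 = 13/4 - s/2)
(1190755 + 1965185)*(q(-168, 796) + 1312851) = (1190755 + 1965185)*((13/4 - ½*796) + 1312851) = 3155940*((13/4 - 398) + 1312851) = 3155940*(-1579/4 + 1312851) = 3155940*(5249825/4) = 4142033177625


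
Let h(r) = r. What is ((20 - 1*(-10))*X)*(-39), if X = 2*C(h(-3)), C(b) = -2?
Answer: 4680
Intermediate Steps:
X = -4 (X = 2*(-2) = -4)
((20 - 1*(-10))*X)*(-39) = ((20 - 1*(-10))*(-4))*(-39) = ((20 + 10)*(-4))*(-39) = (30*(-4))*(-39) = -120*(-39) = 4680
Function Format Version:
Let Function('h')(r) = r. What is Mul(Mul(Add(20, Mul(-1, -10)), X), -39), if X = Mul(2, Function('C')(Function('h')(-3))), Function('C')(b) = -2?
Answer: 4680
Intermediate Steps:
X = -4 (X = Mul(2, -2) = -4)
Mul(Mul(Add(20, Mul(-1, -10)), X), -39) = Mul(Mul(Add(20, Mul(-1, -10)), -4), -39) = Mul(Mul(Add(20, 10), -4), -39) = Mul(Mul(30, -4), -39) = Mul(-120, -39) = 4680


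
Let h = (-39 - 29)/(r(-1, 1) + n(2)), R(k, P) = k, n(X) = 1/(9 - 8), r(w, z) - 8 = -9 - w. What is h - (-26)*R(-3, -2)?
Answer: -146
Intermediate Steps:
r(w, z) = -1 - w (r(w, z) = 8 + (-9 - w) = -1 - w)
n(X) = 1 (n(X) = 1/1 = 1)
h = -68 (h = (-39 - 29)/((-1 - 1*(-1)) + 1) = -68/((-1 + 1) + 1) = -68/(0 + 1) = -68/1 = -68*1 = -68)
h - (-26)*R(-3, -2) = -68 - (-26)*(-3) = -68 - 1*78 = -68 - 78 = -146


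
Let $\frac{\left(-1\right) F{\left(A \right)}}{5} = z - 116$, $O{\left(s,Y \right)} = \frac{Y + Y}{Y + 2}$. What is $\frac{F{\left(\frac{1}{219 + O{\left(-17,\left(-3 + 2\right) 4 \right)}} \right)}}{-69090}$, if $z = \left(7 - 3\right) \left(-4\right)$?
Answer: $- \frac{22}{2303} \approx -0.0095528$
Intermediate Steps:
$z = -16$ ($z = 4 \left(-4\right) = -16$)
$O{\left(s,Y \right)} = \frac{2 Y}{2 + Y}$
$F{\left(A \right)} = 660$ ($F{\left(A \right)} = - 5 \left(-16 - 116\right) = \left(-5\right) \left(-132\right) = 660$)
$\frac{F{\left(\frac{1}{219 + O{\left(-17,\left(-3 + 2\right) 4 \right)}} \right)}}{-69090} = \frac{660}{-69090} = 660 \left(- \frac{1}{69090}\right) = - \frac{22}{2303}$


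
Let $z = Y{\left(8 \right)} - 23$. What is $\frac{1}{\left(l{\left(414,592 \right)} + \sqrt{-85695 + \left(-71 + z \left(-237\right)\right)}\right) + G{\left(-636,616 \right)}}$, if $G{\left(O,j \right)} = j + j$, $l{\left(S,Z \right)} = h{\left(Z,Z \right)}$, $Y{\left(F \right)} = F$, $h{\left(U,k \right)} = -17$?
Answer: $\frac{1215}{1558436} - \frac{i \sqrt{82211}}{1558436} \approx 0.00077963 - 0.00018398 i$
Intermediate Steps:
$l{\left(S,Z \right)} = -17$
$z = -15$ ($z = 8 - 23 = -15$)
$G{\left(O,j \right)} = 2 j$
$\frac{1}{\left(l{\left(414,592 \right)} + \sqrt{-85695 + \left(-71 + z \left(-237\right)\right)}\right) + G{\left(-636,616 \right)}} = \frac{1}{\left(-17 + \sqrt{-85695 - -3484}\right) + 2 \cdot 616} = \frac{1}{\left(-17 + \sqrt{-85695 + \left(-71 + 3555\right)}\right) + 1232} = \frac{1}{\left(-17 + \sqrt{-85695 + 3484}\right) + 1232} = \frac{1}{\left(-17 + \sqrt{-82211}\right) + 1232} = \frac{1}{\left(-17 + i \sqrt{82211}\right) + 1232} = \frac{1}{1215 + i \sqrt{82211}}$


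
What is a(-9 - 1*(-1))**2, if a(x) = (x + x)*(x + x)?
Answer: 65536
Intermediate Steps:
a(x) = 4*x**2 (a(x) = (2*x)*(2*x) = 4*x**2)
a(-9 - 1*(-1))**2 = (4*(-9 - 1*(-1))**2)**2 = (4*(-9 + 1)**2)**2 = (4*(-8)**2)**2 = (4*64)**2 = 256**2 = 65536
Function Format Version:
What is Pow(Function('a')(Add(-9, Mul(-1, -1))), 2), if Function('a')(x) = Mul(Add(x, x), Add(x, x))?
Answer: 65536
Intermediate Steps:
Function('a')(x) = Mul(4, Pow(x, 2)) (Function('a')(x) = Mul(Mul(2, x), Mul(2, x)) = Mul(4, Pow(x, 2)))
Pow(Function('a')(Add(-9, Mul(-1, -1))), 2) = Pow(Mul(4, Pow(Add(-9, Mul(-1, -1)), 2)), 2) = Pow(Mul(4, Pow(Add(-9, 1), 2)), 2) = Pow(Mul(4, Pow(-8, 2)), 2) = Pow(Mul(4, 64), 2) = Pow(256, 2) = 65536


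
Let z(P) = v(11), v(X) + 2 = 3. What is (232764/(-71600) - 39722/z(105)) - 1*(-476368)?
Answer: 7815905209/17900 ≈ 4.3664e+5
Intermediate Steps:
v(X) = 1 (v(X) = -2 + 3 = 1)
z(P) = 1
(232764/(-71600) - 39722/z(105)) - 1*(-476368) = (232764/(-71600) - 39722/1) - 1*(-476368) = (232764*(-1/71600) - 39722*1) + 476368 = (-58191/17900 - 39722) + 476368 = -711081991/17900 + 476368 = 7815905209/17900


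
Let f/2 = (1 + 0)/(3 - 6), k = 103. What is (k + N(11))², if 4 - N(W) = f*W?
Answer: 117649/9 ≈ 13072.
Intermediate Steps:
f = -⅔ (f = 2*((1 + 0)/(3 - 6)) = 2*(1/(-3)) = 2*(1*(-⅓)) = 2*(-⅓) = -⅔ ≈ -0.66667)
N(W) = 4 + 2*W/3 (N(W) = 4 - (-2)*W/3 = 4 + 2*W/3)
(k + N(11))² = (103 + (4 + (⅔)*11))² = (103 + (4 + 22/3))² = (103 + 34/3)² = (343/3)² = 117649/9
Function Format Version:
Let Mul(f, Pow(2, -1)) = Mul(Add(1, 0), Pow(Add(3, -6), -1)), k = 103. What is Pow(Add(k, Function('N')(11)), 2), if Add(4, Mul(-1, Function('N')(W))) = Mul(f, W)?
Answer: Rational(117649, 9) ≈ 13072.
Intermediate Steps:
f = Rational(-2, 3) (f = Mul(2, Mul(Add(1, 0), Pow(Add(3, -6), -1))) = Mul(2, Mul(1, Pow(-3, -1))) = Mul(2, Mul(1, Rational(-1, 3))) = Mul(2, Rational(-1, 3)) = Rational(-2, 3) ≈ -0.66667)
Function('N')(W) = Add(4, Mul(Rational(2, 3), W)) (Function('N')(W) = Add(4, Mul(-1, Mul(Rational(-2, 3), W))) = Add(4, Mul(Rational(2, 3), W)))
Pow(Add(k, Function('N')(11)), 2) = Pow(Add(103, Add(4, Mul(Rational(2, 3), 11))), 2) = Pow(Add(103, Add(4, Rational(22, 3))), 2) = Pow(Add(103, Rational(34, 3)), 2) = Pow(Rational(343, 3), 2) = Rational(117649, 9)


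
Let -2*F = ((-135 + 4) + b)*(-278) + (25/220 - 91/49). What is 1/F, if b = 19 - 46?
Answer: -616/13528055 ≈ -4.5535e-5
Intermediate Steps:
b = -27
F = -13528055/616 (F = -(((-135 + 4) - 27)*(-278) + (25/220 - 91/49))/2 = -((-131 - 27)*(-278) + (25*(1/220) - 91*1/49))/2 = -(-158*(-278) + (5/44 - 13/7))/2 = -(43924 - 537/308)/2 = -1/2*13528055/308 = -13528055/616 ≈ -21961.)
1/F = 1/(-13528055/616) = -616/13528055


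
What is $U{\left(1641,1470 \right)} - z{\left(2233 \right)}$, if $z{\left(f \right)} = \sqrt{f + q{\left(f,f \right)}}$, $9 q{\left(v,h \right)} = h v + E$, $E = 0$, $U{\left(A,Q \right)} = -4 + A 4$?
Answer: $6560 - \frac{\sqrt{5006386}}{3} \approx 5814.2$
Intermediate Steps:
$U{\left(A,Q \right)} = -4 + 4 A$
$q{\left(v,h \right)} = \frac{h v}{9}$ ($q{\left(v,h \right)} = \frac{h v + 0}{9} = \frac{h v}{9}$)
$z{\left(f \right)} = \sqrt{f + \frac{f^{2}}{9}}$ ($z{\left(f \right)} = \sqrt{f + \frac{f f}{9}} = \sqrt{f + \frac{f^{2}}{9}}$)
$U{\left(1641,1470 \right)} - z{\left(2233 \right)} = \left(-4 + 4 \cdot 1641\right) - \frac{\sqrt{2233 \left(9 + 2233\right)}}{3} = \left(-4 + 6564\right) - \frac{\sqrt{2233 \cdot 2242}}{3} = 6560 - \frac{\sqrt{5006386}}{3}$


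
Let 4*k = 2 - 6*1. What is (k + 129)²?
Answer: 16384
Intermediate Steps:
k = -1 (k = (2 - 6*1)/4 = (2 - 6)/4 = (¼)*(-4) = -1)
(k + 129)² = (-1 + 129)² = 128² = 16384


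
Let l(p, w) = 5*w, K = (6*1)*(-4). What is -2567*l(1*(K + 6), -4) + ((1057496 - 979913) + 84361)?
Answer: 213284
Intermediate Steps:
K = -24 (K = 6*(-4) = -24)
-2567*l(1*(K + 6), -4) + ((1057496 - 979913) + 84361) = -12835*(-4) + ((1057496 - 979913) + 84361) = -2567*(-20) + (77583 + 84361) = 51340 + 161944 = 213284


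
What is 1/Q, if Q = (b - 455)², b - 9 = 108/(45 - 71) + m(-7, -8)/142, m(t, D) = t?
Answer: 3407716/690685655625 ≈ 4.9338e-6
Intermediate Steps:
b = 8855/1846 (b = 9 + (108/(45 - 71) - 7/142) = 9 + (108/(-26) - 7*1/142) = 9 + (108*(-1/26) - 7/142) = 9 + (-54/13 - 7/142) = 9 - 7759/1846 = 8855/1846 ≈ 4.7969)
Q = 690685655625/3407716 (Q = (8855/1846 - 455)² = (-831075/1846)² = 690685655625/3407716 ≈ 2.0268e+5)
1/Q = 1/(690685655625/3407716) = 3407716/690685655625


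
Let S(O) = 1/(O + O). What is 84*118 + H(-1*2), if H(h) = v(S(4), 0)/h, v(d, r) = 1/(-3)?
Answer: 59473/6 ≈ 9912.2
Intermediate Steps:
S(O) = 1/(2*O)
v(d, r) = -1/3
H(h) = -1/(3*h)
84*118 + H(-1*2) = 84*118 - 1/(3*((-1*2))) = 9912 - 1/3/(-2) = 9912 - 1/3*(-1/2) = 9912 + 1/6 = 59473/6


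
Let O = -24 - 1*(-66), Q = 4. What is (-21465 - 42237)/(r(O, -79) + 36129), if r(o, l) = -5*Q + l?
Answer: -10617/6005 ≈ -1.7680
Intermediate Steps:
O = 42 (O = -24 + 66 = 42)
r(o, l) = -20 + l (r(o, l) = -5*4 + l = -20 + l)
(-21465 - 42237)/(r(O, -79) + 36129) = (-21465 - 42237)/((-20 - 79) + 36129) = -63702/(-99 + 36129) = -63702/36030 = -63702*1/36030 = -10617/6005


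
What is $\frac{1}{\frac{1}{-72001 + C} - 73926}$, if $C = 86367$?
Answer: $- \frac{14366}{1062020915} \approx -1.3527 \cdot 10^{-5}$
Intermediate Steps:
$\frac{1}{\frac{1}{-72001 + C} - 73926} = \frac{1}{\frac{1}{-72001 + 86367} - 73926} = \frac{1}{\frac{1}{14366} - 73926} = \frac{1}{- \frac{1062020915}{14366}} = - \frac{14366}{1062020915}$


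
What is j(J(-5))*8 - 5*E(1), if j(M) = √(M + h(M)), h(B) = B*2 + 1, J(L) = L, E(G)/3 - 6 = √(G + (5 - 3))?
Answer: -90 - 15*√3 + 8*I*√14 ≈ -115.98 + 29.933*I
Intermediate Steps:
E(G) = 18 + 3*√(2 + G) (E(G) = 18 + 3*√(G + (5 - 3)) = 18 + 3*√(G + 2) = 18 + 3*√(2 + G))
h(B) = 1 + 2*B (h(B) = 2*B + 1 = 1 + 2*B)
j(M) = √(1 + 3*M) (j(M) = √(M + (1 + 2*M)) = √(1 + 3*M))
j(J(-5))*8 - 5*E(1) = √(1 + 3*(-5))*8 - 5*(18 + 3*√(2 + 1)) = √(1 - 15)*8 - 5*(18 + 3*√3) = √(-14)*8 + (-90 - 15*√3) = (I*√14)*8 + (-90 - 15*√3) = 8*I*√14 + (-90 - 15*√3) = -90 - 15*√3 + 8*I*√14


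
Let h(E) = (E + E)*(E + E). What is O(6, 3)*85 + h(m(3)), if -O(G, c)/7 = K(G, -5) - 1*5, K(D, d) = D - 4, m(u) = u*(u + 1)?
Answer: 2361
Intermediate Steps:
m(u) = u*(1 + u)
h(E) = 4*E² (h(E) = (2*E)*(2*E) = 4*E²)
K(D, d) = -4 + D
O(G, c) = 63 - 7*G (O(G, c) = -7*((-4 + G) - 1*5) = -7*((-4 + G) - 5) = -7*(-9 + G) = 63 - 7*G)
O(6, 3)*85 + h(m(3)) = (63 - 7*6)*85 + 4*(3*(1 + 3))² = (63 - 42)*85 + 4*(3*4)² = 21*85 + 4*12² = 1785 + 4*144 = 1785 + 576 = 2361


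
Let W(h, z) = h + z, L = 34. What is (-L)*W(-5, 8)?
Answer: -102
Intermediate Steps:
(-L)*W(-5, 8) = (-1*34)*(-5 + 8) = -34*3 = -102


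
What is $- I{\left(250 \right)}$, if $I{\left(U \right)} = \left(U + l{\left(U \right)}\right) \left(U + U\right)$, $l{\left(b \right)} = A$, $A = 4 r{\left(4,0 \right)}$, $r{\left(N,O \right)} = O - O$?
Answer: $-125000$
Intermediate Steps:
$r{\left(N,O \right)} = 0$
$A = 0$ ($A = 4 \cdot 0 = 0$)
$l{\left(b \right)} = 0$
$I{\left(U \right)} = 2 U^{2}$ ($I{\left(U \right)} = \left(U + 0\right) \left(U + U\right) = U 2 U = 2 U^{2}$)
$- I{\left(250 \right)} = - 2 \cdot 250^{2} = - 2 \cdot 62500 = \left(-1\right) 125000 = -125000$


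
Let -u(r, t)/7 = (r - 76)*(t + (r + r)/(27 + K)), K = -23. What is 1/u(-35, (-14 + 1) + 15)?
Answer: -2/24087 ≈ -8.3032e-5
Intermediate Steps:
u(r, t) = -7*(-76 + r)*(t + r/2) (u(r, t) = -7*(r - 76)*(t + (r + r)/(27 - 23)) = -7*(-76 + r)*(t + (2*r)/4) = -7*(-76 + r)*(t + (2*r)*(1/4)) = -7*(-76 + r)*(t + r/2))
1/u(-35, (-14 + 1) + 15) = 1/(266*(-35) + 532*((-14 + 1) + 15) - 7/2*(-35)**2 - 7*(-35)*((-14 + 1) + 15)) = 1/(-9310 + 532*(-13 + 15) - 7/2*1225 - 7*(-35)*(-13 + 15)) = 1/(-9310 + 532*2 - 8575/2 - 7*(-35)*2) = 1/(-9310 + 1064 - 8575/2 + 490) = 1/(-24087/2) = -2/24087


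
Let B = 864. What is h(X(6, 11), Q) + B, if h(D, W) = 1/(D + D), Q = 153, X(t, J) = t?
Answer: 10369/12 ≈ 864.08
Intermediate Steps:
h(D, W) = 1/(2*D)
h(X(6, 11), Q) + B = (½)/6 + 864 = (½)*(⅙) + 864 = 1/12 + 864 = 10369/12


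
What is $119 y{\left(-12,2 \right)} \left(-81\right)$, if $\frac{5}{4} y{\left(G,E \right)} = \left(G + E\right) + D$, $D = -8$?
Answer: $\frac{694008}{5} \approx 1.388 \cdot 10^{5}$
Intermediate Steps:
$y{\left(G,E \right)} = - \frac{32}{5} + \frac{4 E}{5} + \frac{4 G}{5}$ ($y{\left(G,E \right)} = \frac{4 \left(\left(G + E\right) - 8\right)}{5} = \frac{4 \left(\left(E + G\right) - 8\right)}{5} = \frac{4 \left(-8 + E + G\right)}{5} = - \frac{32}{5} + \frac{4 E}{5} + \frac{4 G}{5}$)
$119 y{\left(-12,2 \right)} \left(-81\right) = 119 \left(- \frac{32}{5} + \frac{4}{5} \cdot 2 + \frac{4}{5} \left(-12\right)\right) \left(-81\right) = 119 \left(- \frac{32}{5} + \frac{8}{5} - \frac{48}{5}\right) \left(-81\right) = 119 \left(- \frac{72}{5}\right) \left(-81\right) = \left(- \frac{8568}{5}\right) \left(-81\right) = \frac{694008}{5}$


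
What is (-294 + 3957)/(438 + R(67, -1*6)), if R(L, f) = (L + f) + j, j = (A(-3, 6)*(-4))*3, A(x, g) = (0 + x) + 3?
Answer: 3663/499 ≈ 7.3407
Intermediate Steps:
A(x, g) = 3 + x (A(x, g) = x + 3 = 3 + x)
j = 0 (j = ((3 - 3)*(-4))*3 = (0*(-4))*3 = 0*3 = 0)
R(L, f) = L + f (R(L, f) = (L + f) + 0 = L + f)
(-294 + 3957)/(438 + R(67, -1*6)) = (-294 + 3957)/(438 + (67 - 1*6)) = 3663/(438 + (67 - 6)) = 3663/(438 + 61) = 3663/499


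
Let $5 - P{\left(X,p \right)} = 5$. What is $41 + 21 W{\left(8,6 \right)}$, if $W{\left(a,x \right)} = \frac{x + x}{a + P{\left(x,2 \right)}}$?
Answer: $\frac{145}{2} \approx 72.5$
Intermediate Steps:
$P{\left(X,p \right)} = 0$ ($P{\left(X,p \right)} = 5 - 5 = 0$)
$W{\left(a,x \right)} = \frac{2 x}{a}$ ($W{\left(a,x \right)} = \frac{x + x}{a + 0} = \frac{2 x}{a}$)
$41 + 21 W{\left(8,6 \right)} = 41 + 21 \cdot 2 \cdot 6 \cdot \frac{1}{8} = 41 + 21 \cdot \frac{3}{2} = 41 + \frac{63}{2} = \frac{145}{2}$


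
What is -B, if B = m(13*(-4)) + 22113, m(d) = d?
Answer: -22061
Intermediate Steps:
B = 22061 (B = 13*(-4) + 22113 = -52 + 22113 = 22061)
-B = -1*22061 = -22061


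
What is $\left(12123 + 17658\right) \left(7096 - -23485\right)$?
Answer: $910732761$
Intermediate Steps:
$\left(12123 + 17658\right) \left(7096 - -23485\right) = 29781 \left(7096 + 23485\right) = 29781 \cdot 30581 = 910732761$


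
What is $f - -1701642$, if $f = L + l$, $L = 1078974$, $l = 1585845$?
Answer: $4366461$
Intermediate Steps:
$f = 2664819$ ($f = 1078974 + 1585845 = 2664819$)
$f - -1701642 = 2664819 - -1701642 = 2664819 + 1701642 = 4366461$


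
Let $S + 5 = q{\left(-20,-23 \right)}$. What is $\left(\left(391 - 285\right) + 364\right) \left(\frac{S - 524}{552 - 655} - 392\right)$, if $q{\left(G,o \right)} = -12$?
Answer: $- \frac{18722450}{103} \approx -1.8177 \cdot 10^{5}$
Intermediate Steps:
$S = -17$ ($S = -5 - 12 = -17$)
$\left(\left(391 - 285\right) + 364\right) \left(\frac{S - 524}{552 - 655} - 392\right) = \left(\left(391 - 285\right) + 364\right) \left(\frac{-17 - 524}{552 - 655} - 392\right) = \left(106 + 364\right) \left(- \frac{541}{-103} - 392\right) = 470 \left(\left(-541\right) \left(- \frac{1}{103}\right) - 392\right) = 470 \left(\frac{541}{103} - 392\right) = 470 \left(- \frac{39835}{103}\right) = - \frac{18722450}{103}$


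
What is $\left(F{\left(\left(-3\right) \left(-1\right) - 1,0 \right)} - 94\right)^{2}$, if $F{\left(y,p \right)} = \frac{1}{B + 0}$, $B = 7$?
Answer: $\frac{431649}{49} \approx 8809.2$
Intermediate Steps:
$F{\left(y,p \right)} = \frac{1}{7}$ ($F{\left(y,p \right)} = \frac{1}{7 + 0} = \frac{1}{7}$)
$\left(F{\left(\left(-3\right) \left(-1\right) - 1,0 \right)} - 94\right)^{2} = \left(\frac{1}{7} - 94\right)^{2} = \left(- \frac{657}{7}\right)^{2} = \frac{431649}{49}$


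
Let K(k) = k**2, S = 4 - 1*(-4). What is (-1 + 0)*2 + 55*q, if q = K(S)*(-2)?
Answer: -7042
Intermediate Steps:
S = 8 (S = 4 + 4 = 8)
q = -128 (q = 8**2*(-2) = 64*(-2) = -128)
(-1 + 0)*2 + 55*q = (-1 + 0)*2 + 55*(-128) = -1*2 - 7040 = -2 - 7040 = -7042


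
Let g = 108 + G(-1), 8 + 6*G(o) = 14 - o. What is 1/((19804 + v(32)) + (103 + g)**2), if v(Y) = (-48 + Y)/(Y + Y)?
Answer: 9/583366 ≈ 1.5428e-5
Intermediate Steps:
G(o) = 1 - o/6 (G(o) = -4/3 + (14 - o)/6 = -4/3 + (7/3 - o/6) = 1 - o/6)
v(Y) = (-48 + Y)/(2*Y) (v(Y) = (-48 + Y)/((2*Y)) = (-48 + Y)*(1/(2*Y)) = (-48 + Y)/(2*Y))
g = 655/6 (g = 108 + (1 - 1/6*(-1)) = 108 + (1 + 1/6) = 108 + 7/6 = 655/6 ≈ 109.17)
1/((19804 + v(32)) + (103 + g)**2) = 1/((19804 + (1/2)*(-48 + 32)/32) + (103 + 655/6)**2) = 1/((19804 + (1/2)*(1/32)*(-16)) + (1273/6)**2) = 1/((19804 - 1/4) + 1620529/36) = 1/(79215/4 + 1620529/36) = 1/(583366/9) = 9/583366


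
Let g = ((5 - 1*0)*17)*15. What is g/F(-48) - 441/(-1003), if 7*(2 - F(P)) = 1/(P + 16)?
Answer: 286654809/450347 ≈ 636.52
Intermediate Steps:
F(P) = 2 - 1/(7*(16 + P)) (F(P) = 2 - 1/(7*(P + 16)) = 2 - 1/(7*(16 + P)))
g = 1275 (g = ((5 + 0)*17)*15 = (5*17)*15 = 85*15 = 1275)
g/F(-48) - 441/(-1003) = 1275/(((223 + 14*(-48))/(7*(16 - 48)))) - 441/(-1003) = 1275/(((1/7)*(223 - 672)/(-32))) - 441*(-1/1003) = 1275/(((1/7)*(-1/32)*(-449))) + 441/1003 = 1275/(449/224) + 441/1003 = 1275*(224/449) + 441/1003 = 285600/449 + 441/1003 = 286654809/450347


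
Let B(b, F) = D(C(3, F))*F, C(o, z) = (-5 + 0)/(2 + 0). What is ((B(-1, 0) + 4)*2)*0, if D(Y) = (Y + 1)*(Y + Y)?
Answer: 0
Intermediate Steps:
C(o, z) = -5/2
D(Y) = 2*Y*(1 + Y) (D(Y) = (1 + Y)*(2*Y) = 2*Y*(1 + Y))
B(b, F) = 15*F/2 (B(b, F) = (2*(-5/2)*(1 - 5/2))*F = (2*(-5/2)*(-3/2))*F = 15*F/2)
((B(-1, 0) + 4)*2)*0 = (((15/2)*0 + 4)*2)*0 = ((0 + 4)*2)*0 = (4*2)*0 = 8*0 = 0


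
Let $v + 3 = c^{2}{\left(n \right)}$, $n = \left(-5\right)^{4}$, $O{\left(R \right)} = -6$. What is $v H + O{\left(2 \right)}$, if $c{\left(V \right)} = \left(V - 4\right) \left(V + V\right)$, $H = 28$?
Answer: $16871793749910$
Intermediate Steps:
$n = 625$
$c{\left(V \right)} = 2 V \left(-4 + V\right)$ ($c{\left(V \right)} = \left(-4 + V\right) 2 V = 2 V \left(-4 + V\right)$)
$v = 602564062497$ ($v = -3 + \left(2 \cdot 625 \left(-4 + 625\right)\right)^{2} = -3 + \left(2 \cdot 625 \cdot 621\right)^{2} = -3 + 776250^{2} = -3 + 602564062500 = 602564062497$)
$v H + O{\left(2 \right)} = 602564062497 \cdot 28 - 6 = 16871793749916 - 6 = 16871793749910$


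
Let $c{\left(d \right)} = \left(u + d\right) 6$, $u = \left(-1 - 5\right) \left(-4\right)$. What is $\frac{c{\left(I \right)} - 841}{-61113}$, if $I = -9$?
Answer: $\frac{751}{61113} \approx 0.012289$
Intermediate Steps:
$u = 24$ ($u = \left(-6\right) \left(-4\right) = 24$)
$c{\left(d \right)} = 144 + 6 d$ ($c{\left(d \right)} = \left(24 + d\right) 6 = 144 + 6 d$)
$\frac{c{\left(I \right)} - 841}{-61113} = \frac{\left(144 + 6 \left(-9\right)\right) - 841}{-61113} = \left(\left(144 - 54\right) - 841\right) \left(- \frac{1}{61113}\right) = \left(90 - 841\right) \left(- \frac{1}{61113}\right) = \left(-751\right) \left(- \frac{1}{61113}\right) = \frac{751}{61113}$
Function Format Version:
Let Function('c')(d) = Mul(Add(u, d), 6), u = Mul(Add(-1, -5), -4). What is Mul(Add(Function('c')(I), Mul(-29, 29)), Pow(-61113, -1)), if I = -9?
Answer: Rational(751, 61113) ≈ 0.012289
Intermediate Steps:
u = 24 (u = Mul(-6, -4) = 24)
Function('c')(d) = Add(144, Mul(6, d)) (Function('c')(d) = Mul(Add(24, d), 6) = Add(144, Mul(6, d)))
Mul(Add(Function('c')(I), Mul(-29, 29)), Pow(-61113, -1)) = Mul(Add(Add(144, Mul(6, -9)), Mul(-29, 29)), Pow(-61113, -1)) = Mul(Add(Add(144, -54), -841), Rational(-1, 61113)) = Mul(Add(90, -841), Rational(-1, 61113)) = Mul(-751, Rational(-1, 61113)) = Rational(751, 61113)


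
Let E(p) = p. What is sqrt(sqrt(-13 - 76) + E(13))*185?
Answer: 185*sqrt(13 + I*sqrt(89)) ≈ 705.22 + 228.92*I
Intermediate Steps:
sqrt(sqrt(-13 - 76) + E(13))*185 = sqrt(sqrt(-13 - 76) + 13)*185 = sqrt(sqrt(-89) + 13)*185 = sqrt(I*sqrt(89) + 13)*185 = sqrt(13 + I*sqrt(89))*185 = 185*sqrt(13 + I*sqrt(89))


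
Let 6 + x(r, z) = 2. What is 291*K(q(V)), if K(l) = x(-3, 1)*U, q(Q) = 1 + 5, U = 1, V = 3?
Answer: -1164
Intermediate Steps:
x(r, z) = -4 (x(r, z) = -6 + 2 = -4)
q(Q) = 6
K(l) = -4 (K(l) = -4*1 = -4)
291*K(q(V)) = 291*(-4) = -1164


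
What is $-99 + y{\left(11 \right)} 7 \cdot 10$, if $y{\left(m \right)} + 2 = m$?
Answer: $531$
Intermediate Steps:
$y{\left(m \right)} = -2 + m$
$-99 + y{\left(11 \right)} 7 \cdot 10 = -99 + \left(-2 + 11\right) 7 \cdot 10 = -99 + 9 \cdot 70 = -99 + 630 = 531$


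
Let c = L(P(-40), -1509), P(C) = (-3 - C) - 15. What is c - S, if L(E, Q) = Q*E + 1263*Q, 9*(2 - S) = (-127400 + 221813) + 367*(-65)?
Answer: -17381045/9 ≈ -1.9312e+6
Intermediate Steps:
S = -70540/9 (S = 2 - ((-127400 + 221813) + 367*(-65))/9 = 2 - (94413 - 23855)/9 = 2 - ⅑*70558 = 2 - 70558/9 = -70540/9 ≈ -7837.8)
P(C) = -18 - C
L(E, Q) = 1263*Q + E*Q (L(E, Q) = E*Q + 1263*Q = 1263*Q + E*Q)
c = -1939065 (c = -1509*(1263 + (-18 - 1*(-40))) = -1509*(1263 + (-18 + 40)) = -1509*(1263 + 22) = -1509*1285 = -1939065)
c - S = -1939065 - 1*(-70540/9) = -1939065 + 70540/9 = -17381045/9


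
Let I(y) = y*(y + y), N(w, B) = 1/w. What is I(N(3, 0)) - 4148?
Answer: -37330/9 ≈ -4147.8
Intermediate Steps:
I(y) = 2*y² (I(y) = y*(2*y) = 2*y²)
I(N(3, 0)) - 4148 = 2*(1/3)² - 4148 = 2*(⅓)² - 4148 = 2*(⅑) - 4148 = 2/9 - 4148 = -37330/9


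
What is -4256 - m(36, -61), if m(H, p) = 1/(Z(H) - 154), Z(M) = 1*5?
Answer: -634143/149 ≈ -4256.0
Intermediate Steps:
Z(M) = 5
m(H, p) = -1/149 (m(H, p) = 1/(5 - 154) = 1/(-149) = -1/149)
-4256 - m(36, -61) = -4256 - 1*(-1/149) = -4256 + 1/149 = -634143/149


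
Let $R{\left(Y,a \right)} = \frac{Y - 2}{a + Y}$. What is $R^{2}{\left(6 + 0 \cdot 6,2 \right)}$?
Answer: $\frac{1}{4} \approx 0.25$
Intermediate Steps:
$R{\left(Y,a \right)} = \frac{-2 + Y}{Y + a}$
$R^{2}{\left(6 + 0 \cdot 6,2 \right)} = \left(\frac{-2 + \left(6 + 0 \cdot 6\right)}{\left(6 + 0 \cdot 6\right) + 2}\right)^{2} = \left(\frac{-2 + \left(6 + 0\right)}{\left(6 + 0\right) + 2}\right)^{2} = \left(\frac{-2 + 6}{6 + 2}\right)^{2} = \left(\frac{1}{8} \cdot 4\right)^{2} = \left(\frac{1}{2}\right)^{2} = \frac{1}{4}$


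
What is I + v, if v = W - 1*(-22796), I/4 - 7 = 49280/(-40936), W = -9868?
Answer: 9467316/731 ≈ 12951.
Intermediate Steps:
I = 16948/731 (I = 28 + 4*(49280/(-40936)) = 28 + 4*(49280*(-1/40936)) = 28 + 4*(-880/731) = 28 - 3520/731 = 16948/731 ≈ 23.185)
v = 12928 (v = -9868 - 1*(-22796) = -9868 + 22796 = 12928)
I + v = 16948/731 + 12928 = 9467316/731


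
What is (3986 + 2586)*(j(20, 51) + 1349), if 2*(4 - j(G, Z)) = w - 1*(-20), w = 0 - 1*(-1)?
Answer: 8822910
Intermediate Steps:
w = 1 (w = 0 + 1 = 1)
j(G, Z) = -13/2 (j(G, Z) = 4 - (1 - 1*(-20))/2 = 4 - (1 + 20)/2 = 4 - ½*21 = 4 - 21/2 = -13/2)
(3986 + 2586)*(j(20, 51) + 1349) = (3986 + 2586)*(-13/2 + 1349) = 6572*(2685/2) = 8822910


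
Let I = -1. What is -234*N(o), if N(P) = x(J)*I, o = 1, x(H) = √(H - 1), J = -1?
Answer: 234*I*√2 ≈ 330.93*I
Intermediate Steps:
x(H) = √(-1 + H)
N(P) = -I*√2 (N(P) = √(-1 - 1)*(-1) = √(-2)*(-1) = (I*√2)*(-1) = -I*√2)
-234*N(o) = -(-234)*I*√2 = 234*I*√2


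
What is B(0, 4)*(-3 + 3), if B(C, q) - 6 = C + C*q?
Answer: 0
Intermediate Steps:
B(C, q) = 6 + C + C*q (B(C, q) = 6 + (C + C*q) = 6 + C + C*q)
B(0, 4)*(-3 + 3) = (6 + 0 + 0*4)*(-3 + 3) = (6 + 0 + 0)*0 = 6*0 = 0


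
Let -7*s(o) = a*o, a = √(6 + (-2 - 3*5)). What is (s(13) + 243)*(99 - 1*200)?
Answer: -24543 + 1313*I*√11/7 ≈ -24543.0 + 622.1*I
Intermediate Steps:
a = I*√11 (a = √(6 + (-2 - 15)) = √(6 - 17) = √(-11) = I*√11 ≈ 3.3166*I)
s(o) = -I*o*√11/7 (s(o) = -I*√11*o/7 = -I*o*√11/7)
(s(13) + 243)*(99 - 1*200) = (-⅐*I*13*√11 + 243)*(99 - 1*200) = (-13*I*√11/7 + 243)*(99 - 200) = (243 - 13*I*√11/7)*(-101) = -24543 + 1313*I*√11/7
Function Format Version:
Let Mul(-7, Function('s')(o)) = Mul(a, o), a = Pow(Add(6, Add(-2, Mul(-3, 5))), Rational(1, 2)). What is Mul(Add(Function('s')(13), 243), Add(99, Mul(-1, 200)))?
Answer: Add(-24543, Mul(Rational(1313, 7), I, Pow(11, Rational(1, 2)))) ≈ Add(-24543., Mul(622.10, I))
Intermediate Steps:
a = Mul(I, Pow(11, Rational(1, 2))) (a = Pow(Add(6, Add(-2, -15)), Rational(1, 2)) = Pow(Add(6, -17), Rational(1, 2)) = Pow(-11, Rational(1, 2)) = Mul(I, Pow(11, Rational(1, 2))) ≈ Mul(3.3166, I))
Function('s')(o) = Mul(Rational(-1, 7), I, o, Pow(11, Rational(1, 2))) (Function('s')(o) = Mul(Rational(-1, 7), Mul(Mul(I, Pow(11, Rational(1, 2))), o)) = Mul(Rational(-1, 7), Mul(I, o, Pow(11, Rational(1, 2)))) = Mul(Rational(-1, 7), I, o, Pow(11, Rational(1, 2))))
Mul(Add(Function('s')(13), 243), Add(99, Mul(-1, 200))) = Mul(Add(Mul(Rational(-1, 7), I, 13, Pow(11, Rational(1, 2))), 243), Add(99, Mul(-1, 200))) = Mul(Add(Mul(Rational(-13, 7), I, Pow(11, Rational(1, 2))), 243), Add(99, -200)) = Mul(Add(243, Mul(Rational(-13, 7), I, Pow(11, Rational(1, 2)))), -101) = Add(-24543, Mul(Rational(1313, 7), I, Pow(11, Rational(1, 2))))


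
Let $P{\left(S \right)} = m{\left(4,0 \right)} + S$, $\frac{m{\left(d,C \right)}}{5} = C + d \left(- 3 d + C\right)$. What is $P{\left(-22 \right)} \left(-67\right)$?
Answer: $17554$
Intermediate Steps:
$m{\left(d,C \right)} = 5 C + 5 d \left(C - 3 d\right)$ ($m{\left(d,C \right)} = 5 \left(C + d \left(- 3 d + C\right)\right) = 5 \left(C + d \left(C - 3 d\right)\right) = 5 C + 5 d \left(C - 3 d\right)$)
$P{\left(S \right)} = -240 + S$ ($P{\left(S \right)} = \left(- 15 \cdot 4^{2} + 5 \cdot 0 + 5 \cdot 0 \cdot 4\right) + S = \left(\left(-15\right) 16 + 0 + 0\right) + S = \left(-240 + 0 + 0\right) + S = -240 + S$)
$P{\left(-22 \right)} \left(-67\right) = \left(-240 - 22\right) \left(-67\right) = \left(-262\right) \left(-67\right) = 17554$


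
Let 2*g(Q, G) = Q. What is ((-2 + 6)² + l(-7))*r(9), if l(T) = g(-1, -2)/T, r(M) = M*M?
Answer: 18225/14 ≈ 1301.8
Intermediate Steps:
r(M) = M²
g(Q, G) = Q/2
l(T) = -1/(2*T) (l(T) = ((½)*(-1))/T = -1/(2*T))
((-2 + 6)² + l(-7))*r(9) = ((-2 + 6)² - ½/(-7))*9² = (4² - ½*(-⅐))*81 = (16 + 1/14)*81 = (225/14)*81 = 18225/14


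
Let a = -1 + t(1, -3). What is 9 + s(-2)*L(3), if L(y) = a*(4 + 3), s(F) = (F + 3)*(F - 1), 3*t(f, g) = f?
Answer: 23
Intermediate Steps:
t(f, g) = f/3
a = -⅔ (a = -1 + (⅓)*1 = -1 + ⅓ = -⅔ ≈ -0.66667)
s(F) = (-1 + F)*(3 + F) (s(F) = (3 + F)*(-1 + F) = (-1 + F)*(3 + F))
L(y) = -14/3 (L(y) = -2*(4 + 3)/3 = -⅔*7 = -14/3)
9 + s(-2)*L(3) = 9 + (-3 + (-2)² + 2*(-2))*(-14/3) = 9 + (-3 + 4 - 4)*(-14/3) = 9 - 3*(-14/3) = 9 + 14 = 23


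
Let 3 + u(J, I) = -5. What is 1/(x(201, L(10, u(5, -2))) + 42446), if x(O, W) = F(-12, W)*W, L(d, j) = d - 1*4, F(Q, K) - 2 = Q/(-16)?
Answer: 2/84925 ≈ 2.3550e-5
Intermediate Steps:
u(J, I) = -8 (u(J, I) = -3 - 5 = -8)
F(Q, K) = 2 - Q/16 (F(Q, K) = 2 + Q/(-16) = 2 + Q*(-1/16) = 2 - Q/16)
L(d, j) = -4 + d (L(d, j) = d - 4 = -4 + d)
x(O, W) = 11*W/4 (x(O, W) = (2 - 1/16*(-12))*W = (2 + ¾)*W = 11*W/4)
1/(x(201, L(10, u(5, -2))) + 42446) = 1/(11*(-4 + 10)/4 + 42446) = 1/((11/4)*6 + 42446) = 1/(33/2 + 42446) = 1/(84925/2) = 2/84925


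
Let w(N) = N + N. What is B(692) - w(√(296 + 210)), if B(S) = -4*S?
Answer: -2768 - 2*√506 ≈ -2813.0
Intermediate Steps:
w(N) = 2*N
B(692) - w(√(296 + 210)) = -4*692 - 2*√(296 + 210) = -2768 - 2*√506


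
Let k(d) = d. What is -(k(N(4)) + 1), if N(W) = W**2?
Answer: -17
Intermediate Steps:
-(k(N(4)) + 1) = -(4**2 + 1) = -(16 + 1) = -1*17 = -17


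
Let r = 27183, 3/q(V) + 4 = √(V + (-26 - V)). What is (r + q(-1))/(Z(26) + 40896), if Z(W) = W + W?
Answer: 190279/286636 - I*√26/573272 ≈ 0.66383 - 8.8946e-6*I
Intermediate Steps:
Z(W) = 2*W
q(V) = 3/(-4 + I*√26) (q(V) = 3/(-4 + √(V + (-26 - V))) = 3/(-4 + √(-26)) = 3/(-4 + I*√26))
(r + q(-1))/(Z(26) + 40896) = (27183 + (-2/7 - I*√26/14))/(2*26 + 40896) = (190279/7 - I*√26/14)/(52 + 40896) = (190279/7 - I*√26/14)/40948 = (190279/7 - I*√26/14)*(1/40948) = 190279/286636 - I*√26/573272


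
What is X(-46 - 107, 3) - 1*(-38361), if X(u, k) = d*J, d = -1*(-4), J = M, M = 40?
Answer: 38521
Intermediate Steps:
J = 40
d = 4
X(u, k) = 160 (X(u, k) = 4*40 = 160)
X(-46 - 107, 3) - 1*(-38361) = 160 - 1*(-38361) = 160 + 38361 = 38521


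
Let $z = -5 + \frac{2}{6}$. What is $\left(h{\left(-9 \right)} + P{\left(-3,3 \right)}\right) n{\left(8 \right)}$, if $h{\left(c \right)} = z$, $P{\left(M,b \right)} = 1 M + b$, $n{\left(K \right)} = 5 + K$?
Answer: $- \frac{182}{3} \approx -60.667$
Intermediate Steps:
$P{\left(M,b \right)} = M + b$
$z = - \frac{14}{3}$ ($z = -5 + 2 \cdot \frac{1}{6} = -5 + \frac{1}{3} = - \frac{14}{3} \approx -4.6667$)
$h{\left(c \right)} = - \frac{14}{3}$
$\left(h{\left(-9 \right)} + P{\left(-3,3 \right)}\right) n{\left(8 \right)} = \left(- \frac{14}{3} + \left(-3 + 3\right)\right) \left(5 + 8\right) = \left(- \frac{14}{3} + 0\right) 13 = \left(- \frac{14}{3}\right) 13 = - \frac{182}{3}$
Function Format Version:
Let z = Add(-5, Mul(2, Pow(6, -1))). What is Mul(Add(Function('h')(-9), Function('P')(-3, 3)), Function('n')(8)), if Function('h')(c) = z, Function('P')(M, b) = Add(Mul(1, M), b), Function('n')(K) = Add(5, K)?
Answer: Rational(-182, 3) ≈ -60.667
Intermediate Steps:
Function('P')(M, b) = Add(M, b)
z = Rational(-14, 3) (z = Add(-5, Mul(2, Rational(1, 6))) = Add(-5, Rational(1, 3)) = Rational(-14, 3) ≈ -4.6667)
Function('h')(c) = Rational(-14, 3)
Mul(Add(Function('h')(-9), Function('P')(-3, 3)), Function('n')(8)) = Mul(Add(Rational(-14, 3), Add(-3, 3)), Add(5, 8)) = Mul(Add(Rational(-14, 3), 0), 13) = Mul(Rational(-14, 3), 13) = Rational(-182, 3)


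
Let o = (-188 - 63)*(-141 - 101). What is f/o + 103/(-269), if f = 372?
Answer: -3078179/8169799 ≈ -0.37678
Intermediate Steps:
o = 60742 (o = -251*(-242) = 60742)
f/o + 103/(-269) = 372/60742 + 103/(-269) = 372*(1/60742) + 103*(-1/269) = 186/30371 - 103/269 = -3078179/8169799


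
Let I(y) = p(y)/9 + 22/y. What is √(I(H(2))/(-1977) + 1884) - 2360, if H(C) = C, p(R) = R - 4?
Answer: -2360 + √66272825955/5931 ≈ -2316.6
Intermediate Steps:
p(R) = -4 + R
I(y) = -4/9 + 22/y + y/9 (I(y) = (-4 + y)/9 + 22/y = (-4 + y)*(⅑) + 22/y = (-4/9 + y/9) + 22/y = -4/9 + 22/y + y/9)
√(I(H(2))/(-1977) + 1884) - 2360 = √(((⅑)*(198 + 2*(-4 + 2))/2)/(-1977) + 1884) - 2360 = √(((⅑)*(½)*(198 + 2*(-2)))*(-1/1977) + 1884) - 2360 = √(((⅑)*(½)*(198 - 4))*(-1/1977) + 1884) - 2360 = √(((⅑)*(½)*194)*(-1/1977) + 1884) - 2360 = √((97/9)*(-1/1977) + 1884) - 2360 = √(-97/17793 + 1884) - 2360 = √(33521915/17793) - 2360 = √66272825955/5931 - 2360 = -2360 + √66272825955/5931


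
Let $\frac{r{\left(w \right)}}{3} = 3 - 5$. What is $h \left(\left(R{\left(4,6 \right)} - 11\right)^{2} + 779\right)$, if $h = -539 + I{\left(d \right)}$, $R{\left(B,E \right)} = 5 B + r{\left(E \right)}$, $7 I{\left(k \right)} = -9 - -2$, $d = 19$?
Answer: $-425520$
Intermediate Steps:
$I{\left(k \right)} = -1$ ($I{\left(k \right)} = \frac{-9 - -2}{7} = \frac{-9 + 2}{7} = \frac{1}{7} \left(-7\right) = -1$)
$r{\left(w \right)} = -6$ ($r{\left(w \right)} = 3 \left(3 - 5\right) = 3 \left(-2\right) = -6$)
$R{\left(B,E \right)} = -6 + 5 B$ ($R{\left(B,E \right)} = 5 B - 6 = -6 + 5 B$)
$h = -540$ ($h = -539 - 1 = -540$)
$h \left(\left(R{\left(4,6 \right)} - 11\right)^{2} + 779\right) = - 540 \left(\left(\left(-6 + 5 \cdot 4\right) - 11\right)^{2} + 779\right) = - 540 \left(\left(\left(-6 + 20\right) - 11\right)^{2} + 779\right) = - 540 \left(\left(14 - 11\right)^{2} + 779\right) = - 540 \left(3^{2} + 779\right) = - 540 \left(9 + 779\right) = \left(-540\right) 788 = -425520$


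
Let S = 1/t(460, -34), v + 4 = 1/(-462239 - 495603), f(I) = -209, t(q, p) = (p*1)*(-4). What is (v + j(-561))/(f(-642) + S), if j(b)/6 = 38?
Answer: -14589849276/13612371583 ≈ -1.0718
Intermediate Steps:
t(q, p) = -4*p (t(q, p) = p*(-4) = -4*p)
j(b) = 228 (j(b) = 6*38 = 228)
v = -3831369/957842 (v = -4 + 1/(-462239 - 495603) = -4 + 1/(-957842) = -4 - 1/957842 = -3831369/957842 ≈ -4.0000)
S = 1/136 (S = 1/(-4*(-34)) = 1/136 ≈ 0.0073529)
(v + j(-561))/(f(-642) + S) = (-3831369/957842 + 228)/(-209 + 1/136) = 214556607/(957842*(-28423/136)) = (214556607/957842)*(-136/28423) = -14589849276/13612371583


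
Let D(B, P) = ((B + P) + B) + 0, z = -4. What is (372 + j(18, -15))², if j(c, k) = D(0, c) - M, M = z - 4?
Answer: 158404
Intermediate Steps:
D(B, P) = P + 2*B (D(B, P) = (P + 2*B) + 0 = P + 2*B)
M = -8 (M = -4 - 4 = -8)
j(c, k) = 8 + c (j(c, k) = (c + 2*0) - 1*(-8) = (c + 0) + 8 = c + 8 = 8 + c)
(372 + j(18, -15))² = (372 + (8 + 18))² = (372 + 26)² = 398² = 158404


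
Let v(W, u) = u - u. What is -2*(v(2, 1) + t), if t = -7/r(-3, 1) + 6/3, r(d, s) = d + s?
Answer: -11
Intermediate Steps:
v(W, u) = 0
t = 11/2 (t = -7/(-3 + 1) + 6/3 = -7/(-2) + 6*(⅓) = -7*(-½) + 2 = 7/2 + 2 = 11/2 ≈ 5.5000)
-2*(v(2, 1) + t) = -2*(0 + 11/2) = -2*11/2 = -11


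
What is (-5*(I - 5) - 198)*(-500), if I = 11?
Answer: 114000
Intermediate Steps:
(-5*(I - 5) - 198)*(-500) = (-5*(11 - 5) - 198)*(-500) = (-5*6 - 198)*(-500) = (-30 - 198)*(-500) = -228*(-500) = 114000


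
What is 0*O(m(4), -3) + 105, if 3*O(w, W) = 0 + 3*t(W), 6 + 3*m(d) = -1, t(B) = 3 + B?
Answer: 105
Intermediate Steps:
m(d) = -7/3 (m(d) = -2 + (1/3)*(-1) = -2 - 1/3 = -7/3)
O(w, W) = 3 + W (O(w, W) = (0 + 3*(3 + W))/3 = (0 + (9 + 3*W))/3 = (9 + 3*W)/3 = 3 + W)
0*O(m(4), -3) + 105 = 0*(3 - 3) + 105 = 0*0 + 105 = 0 + 105 = 105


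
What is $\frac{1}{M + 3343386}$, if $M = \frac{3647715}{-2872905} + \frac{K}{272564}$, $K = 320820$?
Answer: $\frac{13050841307}{43633998904872016} \approx 2.991 \cdot 10^{-7}$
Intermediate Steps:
$M = - \frac{1209173486}{13050841307}$ ($M = \frac{3647715}{-2872905} + \frac{320820}{272564} = 3647715 \left(- \frac{1}{2872905}\right) + 320820 \cdot \frac{1}{272564} = - \frac{243181}{191527} + \frac{80205}{68141} = - \frac{1209173486}{13050841307} \approx -0.092651$)
$\frac{1}{M + 3343386} = \frac{1}{- \frac{1209173486}{13050841307} + 3343386} = \frac{1}{\frac{43633998904872016}{13050841307}} = \frac{13050841307}{43633998904872016}$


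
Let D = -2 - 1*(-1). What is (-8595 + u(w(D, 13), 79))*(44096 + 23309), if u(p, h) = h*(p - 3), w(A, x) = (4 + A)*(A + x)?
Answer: -403621140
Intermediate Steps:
D = -1 (D = -2 + 1 = -1)
u(p, h) = h*(-3 + p)
(-8595 + u(w(D, 13), 79))*(44096 + 23309) = (-8595 + 79*(-3 + ((-1)² + 4*(-1) + 4*13 - 1*13)))*(44096 + 23309) = (-8595 + 79*(-3 + (1 - 4 + 52 - 13)))*67405 = (-8595 + 79*(-3 + 36))*67405 = (-8595 + 79*33)*67405 = (-8595 + 2607)*67405 = -5988*67405 = -403621140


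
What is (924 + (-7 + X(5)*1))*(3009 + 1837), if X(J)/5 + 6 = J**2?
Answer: 4904152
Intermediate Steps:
X(J) = -30 + 5*J**2
(924 + (-7 + X(5)*1))*(3009 + 1837) = (924 + (-7 + (-30 + 5*5**2)*1))*(3009 + 1837) = (924 + (-7 + (-30 + 5*25)*1))*4846 = (924 + (-7 + (-30 + 125)*1))*4846 = (924 + (-7 + 95*1))*4846 = (924 + (-7 + 95))*4846 = (924 + 88)*4846 = 1012*4846 = 4904152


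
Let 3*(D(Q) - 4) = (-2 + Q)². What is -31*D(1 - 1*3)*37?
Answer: -32116/3 ≈ -10705.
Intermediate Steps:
D(Q) = 4 + (-2 + Q)²/3
-31*D(1 - 1*3)*37 = -31*(4 + (-2 + (1 - 1*3))²/3)*37 = -31*(4 + (-2 + (1 - 3))²/3)*37 = -31*(4 + (-2 - 2)²/3)*37 = -31*(4 + (⅓)*(-4)²)*37 = -31*(4 + (⅓)*16)*37 = -31*(4 + 16/3)*37 = -31*28/3*37 = -868/3*37 = -32116/3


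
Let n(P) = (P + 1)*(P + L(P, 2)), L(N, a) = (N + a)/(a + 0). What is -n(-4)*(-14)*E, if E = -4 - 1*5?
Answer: -1890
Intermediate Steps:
L(N, a) = (N + a)/a
E = -9 (E = -4 - 5 = -9)
n(P) = (1 + P)*(1 + 3*P/2) (n(P) = (P + 1)*(P + (P + 2)/2) = (1 + P)*(P + (2 + P)/2) = (1 + P)*(P + (1 + P/2)) = (1 + P)*(1 + 3*P/2))
-n(-4)*(-14)*E = -(1 + (3/2)*(-4)**2 + (5/2)*(-4))*(-14)*(-9) = -(1 + (3/2)*16 - 10)*(-14)*(-9) = -(1 + 24 - 10)*(-14)*(-9) = -15*(-14)*(-9) = -(-210)*(-9) = -1*1890 = -1890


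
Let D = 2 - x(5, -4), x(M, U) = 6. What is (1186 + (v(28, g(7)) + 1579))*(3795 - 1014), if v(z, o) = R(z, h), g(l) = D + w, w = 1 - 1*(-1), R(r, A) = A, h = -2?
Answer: 7683903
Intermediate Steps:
D = -4 (D = 2 - 1*6 = 2 - 6 = -4)
w = 2 (w = 1 + 1 = 2)
g(l) = -2 (g(l) = -4 + 2 = -2)
v(z, o) = -2
(1186 + (v(28, g(7)) + 1579))*(3795 - 1014) = (1186 + (-2 + 1579))*(3795 - 1014) = (1186 + 1577)*2781 = 2763*2781 = 7683903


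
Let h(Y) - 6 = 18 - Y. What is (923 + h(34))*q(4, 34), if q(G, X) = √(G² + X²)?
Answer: 1826*√293 ≈ 31256.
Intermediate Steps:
h(Y) = 24 - Y (h(Y) = 6 + (18 - Y) = 24 - Y)
(923 + h(34))*q(4, 34) = (923 + (24 - 1*34))*√(4² + 34²) = (923 + (24 - 34))*√(16 + 1156) = (923 - 10)*√1172 = 913*(2*√293) = 1826*√293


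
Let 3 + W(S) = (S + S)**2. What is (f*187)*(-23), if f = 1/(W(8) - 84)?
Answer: -4301/169 ≈ -25.450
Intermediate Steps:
W(S) = -3 + 4*S**2 (W(S) = -3 + (S + S)**2 = -3 + (2*S)**2 = -3 + 4*S**2)
f = 1/169 (f = 1/((-3 + 4*8**2) - 84) = 1/((-3 + 4*64) - 84) = 1/((-3 + 256) - 84) = 1/(253 - 84) = 1/169 ≈ 0.0059172)
(f*187)*(-23) = ((1/169)*187)*(-23) = (187/169)*(-23) = -4301/169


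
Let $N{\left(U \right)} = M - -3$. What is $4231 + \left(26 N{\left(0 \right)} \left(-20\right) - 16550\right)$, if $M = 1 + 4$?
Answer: $-16479$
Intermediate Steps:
$M = 5$
$N{\left(U \right)} = 8$ ($N{\left(U \right)} = 5 - -3 = 5 + 3 = 8$)
$4231 + \left(26 N{\left(0 \right)} \left(-20\right) - 16550\right) = 4231 - \left(16550 - 26 \cdot 8 \left(-20\right)\right) = 4231 + \left(208 \left(-20\right) - 16550\right) = 4231 - 20710 = -16479$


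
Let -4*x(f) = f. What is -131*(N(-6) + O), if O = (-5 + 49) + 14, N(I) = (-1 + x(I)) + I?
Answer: -13755/2 ≈ -6877.5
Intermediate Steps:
x(f) = -f/4
N(I) = -1 + 3*I/4 (N(I) = (-1 - I/4) + I = -1 + 3*I/4)
O = 58 (O = 44 + 14 = 58)
-131*(N(-6) + O) = -131*((-1 + (3/4)*(-6)) + 58) = -131*((-1 - 9/2) + 58) = -131*(-11/2 + 58) = -131*105/2 = -13755/2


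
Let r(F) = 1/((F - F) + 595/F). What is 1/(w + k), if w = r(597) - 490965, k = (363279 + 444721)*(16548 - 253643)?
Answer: -595/113986084323578 ≈ -5.2199e-12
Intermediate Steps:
r(F) = F/595 (r(F) = 1/(0 + 595/F) = 1/(595/F) = F/595)
k = -191572760000 (k = 808000*(-237095) = -191572760000)
w = -292123578/595 (w = (1/595)*597 - 490965 = 597/595 - 490965 = -292123578/595 ≈ -4.9096e+5)
1/(w + k) = 1/(-292123578/595 - 191572760000) = 1/(-113986084323578/595) = -595/113986084323578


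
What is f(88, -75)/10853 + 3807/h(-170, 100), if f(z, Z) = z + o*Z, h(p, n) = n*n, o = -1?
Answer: 42947371/108530000 ≈ 0.39572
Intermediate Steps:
h(p, n) = n²
f(z, Z) = z - Z
f(88, -75)/10853 + 3807/h(-170, 100) = (88 - 1*(-75))/10853 + 3807/(100²) = (88 + 75)*(1/10853) + 3807/10000 = 163*(1/10853) + 3807*(1/10000) = 163/10853 + 3807/10000 = 42947371/108530000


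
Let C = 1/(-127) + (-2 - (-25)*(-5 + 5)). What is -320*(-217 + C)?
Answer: 8900480/127 ≈ 70083.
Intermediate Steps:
C = -255/127 (C = -1/127 + (-2 - (-25)*0) = -1/127 + (-2 - 5*0) = -1/127 + (-2 + 0) = -1/127 - 2 = -255/127 ≈ -2.0079)
-320*(-217 + C) = -320*(-217 - 255/127) = -320*(-27814/127) = 8900480/127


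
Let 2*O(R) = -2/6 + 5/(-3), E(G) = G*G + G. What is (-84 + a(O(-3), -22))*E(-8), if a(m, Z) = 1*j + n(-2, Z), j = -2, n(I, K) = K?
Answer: -6048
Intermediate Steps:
E(G) = G + G**2 (E(G) = G**2 + G = G + G**2)
O(R) = -1 (O(R) = (-2/6 + 5/(-3))/2 = (-2*1/6 + 5*(-1/3))/2 = (-1/3 - 5/3)/2 = (1/2)*(-2) = -1)
a(m, Z) = -2 + Z (a(m, Z) = 1*(-2) + Z = -2 + Z)
(-84 + a(O(-3), -22))*E(-8) = (-84 + (-2 - 22))*(-8*(1 - 8)) = (-84 - 24)*(-8*(-7)) = -108*56 = -6048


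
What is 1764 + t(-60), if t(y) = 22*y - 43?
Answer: 401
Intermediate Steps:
t(y) = -43 + 22*y
1764 + t(-60) = 1764 + (-43 + 22*(-60)) = 1764 + (-43 - 1320) = 1764 - 1363 = 401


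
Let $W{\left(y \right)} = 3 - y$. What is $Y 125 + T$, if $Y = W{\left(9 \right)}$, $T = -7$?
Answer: $-757$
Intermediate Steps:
$Y = -6$ ($Y = 3 - 9 = -6$)
$Y 125 + T = \left(-6\right) 125 - 7 = -750 - 7 = -757$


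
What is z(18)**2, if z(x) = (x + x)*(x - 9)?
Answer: 104976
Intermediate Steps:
z(x) = 2*x*(-9 + x) (z(x) = (2*x)*(-9 + x) = 2*x*(-9 + x))
z(18)**2 = (2*18*(-9 + 18))**2 = (2*18*9)**2 = 324**2 = 104976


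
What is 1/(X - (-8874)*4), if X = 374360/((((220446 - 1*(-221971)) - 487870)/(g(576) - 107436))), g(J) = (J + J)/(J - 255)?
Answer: 1621157/1492000765032 ≈ 1.0866e-6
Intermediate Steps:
g(J) = 2*J/(-255 + J) (g(J) = (2*J)/(-255 + J) = 2*J/(-255 + J))
X = 1434456176160/1621157 (X = 374360/((((220446 - 1*(-221971)) - 487870)/(2*576/(-255 + 576) - 107436))) = 374360/((((220446 + 221971) - 487870)/(2*576/321 - 107436))) = 374360/(((442417 - 487870)/(2*576*(1/321) - 107436))) = 374360/((-45453/(384/107 - 107436))) = 374360/((-45453/(-11495268/107))) = 374360/((-45453*(-107/11495268))) = 374360/(1621157/3831756) = 374360*(3831756/1621157) = 1434456176160/1621157 ≈ 8.8484e+5)
1/(X - (-8874)*4) = 1/(1434456176160/1621157 - (-8874)*4) = 1/(1434456176160/1621157 - 493*(-72)) = 1/(1434456176160/1621157 + 35496) = 1/(1492000765032/1621157) = 1621157/1492000765032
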